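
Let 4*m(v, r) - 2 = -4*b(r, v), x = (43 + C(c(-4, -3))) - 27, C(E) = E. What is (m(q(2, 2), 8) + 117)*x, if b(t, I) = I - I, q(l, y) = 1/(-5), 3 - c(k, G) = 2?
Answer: 3995/2 ≈ 1997.5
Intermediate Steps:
c(k, G) = 1 (c(k, G) = 3 - 1*2 = 3 - 2 = 1)
q(l, y) = -⅕
b(t, I) = 0
x = 17 (x = (43 + 1) - 27 = 44 - 27 = 17)
m(v, r) = ½ (m(v, r) = ½ + (-4*0)/4 = ½ + (¼)*0 = ½ + 0 = ½)
(m(q(2, 2), 8) + 117)*x = (½ + 117)*17 = (235/2)*17 = 3995/2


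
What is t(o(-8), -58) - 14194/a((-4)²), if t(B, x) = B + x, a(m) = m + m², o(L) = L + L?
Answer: -17161/136 ≈ -126.18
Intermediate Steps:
o(L) = 2*L
t(o(-8), -58) - 14194/a((-4)²) = (2*(-8) - 58) - 14194/((-4)²*(1 + (-4)²)) = (-16 - 58) - 14194/(16*(1 + 16)) = -74 - 14194/(16*17) = -74 - 14194/272 = -74 - 1*7097/136 = -74 - 7097/136 = -17161/136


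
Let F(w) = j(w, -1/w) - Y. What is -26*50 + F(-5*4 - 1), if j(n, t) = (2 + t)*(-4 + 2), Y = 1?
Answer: -27407/21 ≈ -1305.1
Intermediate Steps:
j(n, t) = -4 - 2*t (j(n, t) = (2 + t)*(-2) = -4 - 2*t)
F(w) = -5 + 2/w (F(w) = (-4 - (-2)/w) - 1*1 = (-4 + 2/w) - 1 = -5 + 2/w)
-26*50 + F(-5*4 - 1) = -26*50 + (-5 + 2/(-5*4 - 1)) = -1300 + (-5 + 2/(-20 - 1)) = -1300 + (-5 + 2/(-21)) = -1300 + (-5 + 2*(-1/21)) = -1300 + (-5 - 2/21) = -1300 - 107/21 = -27407/21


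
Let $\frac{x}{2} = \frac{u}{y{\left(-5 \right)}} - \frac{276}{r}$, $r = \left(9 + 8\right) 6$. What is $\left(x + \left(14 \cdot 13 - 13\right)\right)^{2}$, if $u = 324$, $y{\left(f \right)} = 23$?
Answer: $\frac{5621850441}{152881} \approx 36773.0$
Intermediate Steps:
$r = 102$ ($r = 17 \cdot 6 = 102$)
$x = \frac{8900}{391}$ ($x = 2 \left(\frac{324}{23} - \frac{276}{102}\right) = 2 \left(324 \cdot \frac{1}{23} - \frac{46}{17}\right) = 2 \left(\frac{324}{23} - \frac{46}{17}\right) = 2 \cdot \frac{4450}{391} = \frac{8900}{391} \approx 22.762$)
$\left(x + \left(14 \cdot 13 - 13\right)\right)^{2} = \left(\frac{8900}{391} + \left(14 \cdot 13 - 13\right)\right)^{2} = \left(\frac{8900}{391} + \left(182 - 13\right)\right)^{2} = \left(\frac{8900}{391} + 169\right)^{2} = \left(\frac{74979}{391}\right)^{2} = \frac{5621850441}{152881}$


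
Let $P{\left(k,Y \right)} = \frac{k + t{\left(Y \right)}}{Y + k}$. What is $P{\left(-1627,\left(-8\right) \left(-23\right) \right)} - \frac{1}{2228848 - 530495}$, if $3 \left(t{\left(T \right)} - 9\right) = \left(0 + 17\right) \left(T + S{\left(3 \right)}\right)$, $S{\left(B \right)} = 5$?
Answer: $\frac{928997648}{2450723379} \approx 0.37907$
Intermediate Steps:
$t{\left(T \right)} = \frac{112}{3} + \frac{17 T}{3}$ ($t{\left(T \right)} = 9 + \frac{\left(0 + 17\right) \left(T + 5\right)}{3} = 9 + \frac{17 \left(5 + T\right)}{3} = 9 + \frac{85 + 17 T}{3} = 9 + \left(\frac{85}{3} + \frac{17 T}{3}\right) = \frac{112}{3} + \frac{17 T}{3}$)
$P{\left(k,Y \right)} = \frac{\frac{112}{3} + k + \frac{17 Y}{3}}{Y + k}$ ($P{\left(k,Y \right)} = \frac{k + \left(\frac{112}{3} + \frac{17 Y}{3}\right)}{Y + k} = \frac{\frac{112}{3} + k + \frac{17 Y}{3}}{Y + k}$)
$P{\left(-1627,\left(-8\right) \left(-23\right) \right)} - \frac{1}{2228848 - 530495} = \frac{\frac{112}{3} - 1627 + \frac{17 \left(\left(-8\right) \left(-23\right)\right)}{3}}{\left(-8\right) \left(-23\right) - 1627} - \frac{1}{2228848 - 530495} = \frac{\frac{112}{3} - 1627 + \frac{17}{3} \cdot 184}{184 - 1627} - \frac{1}{2228848 - 530495} = \frac{\frac{112}{3} - 1627 + \frac{3128}{3}}{-1443} - \frac{1}{1698353} = \left(- \frac{1}{1443}\right) \left(-547\right) - \frac{1}{1698353} = \frac{547}{1443} - \frac{1}{1698353} = \frac{928997648}{2450723379}$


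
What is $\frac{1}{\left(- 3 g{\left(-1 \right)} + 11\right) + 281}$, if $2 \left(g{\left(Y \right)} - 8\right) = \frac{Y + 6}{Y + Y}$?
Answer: $\frac{4}{1087} \approx 0.0036799$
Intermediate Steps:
$g{\left(Y \right)} = 8 + \frac{6 + Y}{4 Y}$ ($g{\left(Y \right)} = 8 + \frac{\left(Y + 6\right) \frac{1}{Y + Y}}{2} = 8 + \frac{\left(6 + Y\right) \frac{1}{2 Y}}{2} = 8 + \frac{\frac{1}{2} \frac{1}{Y} \left(6 + Y\right)}{2} = 8 + \frac{6 + Y}{4 Y}$)
$\frac{1}{\left(- 3 g{\left(-1 \right)} + 11\right) + 281} = \frac{1}{\left(- 3 \frac{3 \left(2 + 11 \left(-1\right)\right)}{4 \left(-1\right)} + 11\right) + 281} = \frac{1}{\left(- 3 \cdot \frac{3}{4} \left(-1\right) \left(2 - 11\right) + 11\right) + 281} = \frac{1}{\left(- 3 \cdot \frac{3}{4} \left(-1\right) \left(-9\right) + 11\right) + 281} = \frac{1}{\left(\left(-3\right) \frac{27}{4} + 11\right) + 281} = \frac{1}{\left(- \frac{81}{4} + 11\right) + 281} = \frac{1}{- \frac{37}{4} + 281} = \frac{1}{\frac{1087}{4}} = \frac{4}{1087}$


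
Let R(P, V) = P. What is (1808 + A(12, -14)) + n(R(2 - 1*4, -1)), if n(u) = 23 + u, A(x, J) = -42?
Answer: 1787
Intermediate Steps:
(1808 + A(12, -14)) + n(R(2 - 1*4, -1)) = (1808 - 42) + (23 + (2 - 1*4)) = 1766 + (23 + (2 - 4)) = 1766 + (23 - 2) = 1766 + 21 = 1787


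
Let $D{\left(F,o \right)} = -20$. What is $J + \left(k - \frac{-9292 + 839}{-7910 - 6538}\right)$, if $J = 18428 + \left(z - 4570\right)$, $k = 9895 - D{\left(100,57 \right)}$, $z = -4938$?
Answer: $\frac{272119627}{14448} \approx 18834.0$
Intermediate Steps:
$k = 9915$ ($k = 9895 - -20 = 9895 + 20 = 9915$)
$J = 8920$ ($J = 18428 - 9508 = 8920$)
$J + \left(k - \frac{-9292 + 839}{-7910 - 6538}\right) = 8920 + \left(9915 - \frac{-9292 + 839}{-7910 - 6538}\right) = 8920 + \left(9915 - - \frac{8453}{-14448}\right) = 8920 + \left(9915 - \left(-8453\right) \left(- \frac{1}{14448}\right)\right) = 8920 + \left(9915 - \frac{8453}{14448}\right) = 8920 + \frac{143243467}{14448} = \frac{272119627}{14448}$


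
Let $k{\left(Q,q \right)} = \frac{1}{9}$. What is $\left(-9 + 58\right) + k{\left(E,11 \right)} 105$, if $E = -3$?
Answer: $\frac{182}{3} \approx 60.667$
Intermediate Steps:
$k{\left(Q,q \right)} = \frac{1}{9}$
$\left(-9 + 58\right) + k{\left(E,11 \right)} 105 = \left(-9 + 58\right) + \frac{1}{9} \cdot 105 = 49 + \frac{35}{3} = \frac{182}{3}$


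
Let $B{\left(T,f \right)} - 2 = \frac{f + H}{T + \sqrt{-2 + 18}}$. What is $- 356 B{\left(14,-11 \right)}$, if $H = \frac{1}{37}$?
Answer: $- \frac{164828}{333} \approx -494.98$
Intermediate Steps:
$H = \frac{1}{37} \approx 0.027027$
$B{\left(T,f \right)} = 2 + \frac{\frac{1}{37} + f}{4 + T}$ ($B{\left(T,f \right)} = 2 + \frac{f + \frac{1}{37}}{T + \sqrt{-2 + 18}} = 2 + \frac{\frac{1}{37} + f}{T + \sqrt{16}} = 2 + \frac{\frac{1}{37} + f}{T + 4} = 2 + \frac{\frac{1}{37} + f}{4 + T}$)
$- 356 B{\left(14,-11 \right)} = - 356 \frac{\frac{297}{37} - 11 + 2 \cdot 14}{4 + 14} = - 356 \frac{\frac{297}{37} - 11 + 28}{18} = - 356 \cdot \frac{1}{18} \cdot \frac{926}{37} = \left(-356\right) \frac{463}{333} = - \frac{164828}{333}$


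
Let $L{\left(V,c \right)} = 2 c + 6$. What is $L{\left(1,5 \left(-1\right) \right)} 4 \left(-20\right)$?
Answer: $320$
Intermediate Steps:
$L{\left(V,c \right)} = 6 + 2 c$
$L{\left(1,5 \left(-1\right) \right)} 4 \left(-20\right) = \left(6 + 2 \cdot 5 \left(-1\right)\right) 4 \left(-20\right) = \left(6 + 2 \left(-5\right)\right) 4 \left(-20\right) = \left(6 - 10\right) 4 \left(-20\right) = \left(-4\right) 4 \left(-20\right) = \left(-16\right) \left(-20\right) = 320$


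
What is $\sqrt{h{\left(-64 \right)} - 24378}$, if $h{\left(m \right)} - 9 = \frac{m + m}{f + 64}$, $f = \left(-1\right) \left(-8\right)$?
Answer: $\frac{i \sqrt{219337}}{3} \approx 156.11 i$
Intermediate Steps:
$f = 8$
$h{\left(m \right)} = 9 + \frac{m}{36}$ ($h{\left(m \right)} = 9 + \frac{m + m}{8 + 64} = 9 + \frac{2 m}{72} = 9 + 2 m \frac{1}{72} = 9 + \frac{m}{36}$)
$\sqrt{h{\left(-64 \right)} - 24378} = \sqrt{\left(9 + \frac{1}{36} \left(-64\right)\right) - 24378} = \sqrt{\left(9 - \frac{16}{9}\right) - 24378} = \sqrt{\frac{65}{9} - 24378} = \sqrt{- \frac{219337}{9}} = \frac{i \sqrt{219337}}{3}$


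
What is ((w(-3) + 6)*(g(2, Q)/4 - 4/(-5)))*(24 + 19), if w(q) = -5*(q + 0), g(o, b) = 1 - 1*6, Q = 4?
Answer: -8127/20 ≈ -406.35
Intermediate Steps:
g(o, b) = -5 (g(o, b) = 1 - 6 = -5)
w(q) = -5*q
((w(-3) + 6)*(g(2, Q)/4 - 4/(-5)))*(24 + 19) = ((-5*(-3) + 6)*(-5/4 - 4/(-5)))*(24 + 19) = ((15 + 6)*(-5*¼ - 4*(-⅕)))*43 = (21*(-5/4 + ⅘))*43 = (21*(-9/20))*43 = -189/20*43 = -8127/20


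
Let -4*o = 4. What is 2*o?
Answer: -2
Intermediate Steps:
o = -1 (o = -1/4*4 = -1)
2*o = 2*(-1) = -2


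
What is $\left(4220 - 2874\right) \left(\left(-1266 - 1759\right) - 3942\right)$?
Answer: $-9377582$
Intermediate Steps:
$\left(4220 - 2874\right) \left(\left(-1266 - 1759\right) - 3942\right) = 1346 \left(\left(-1266 - 1759\right) - 3942\right) = 1346 \left(-3025 - 3942\right) = 1346 \left(-6967\right) = -9377582$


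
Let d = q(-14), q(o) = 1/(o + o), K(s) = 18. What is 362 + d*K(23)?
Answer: 5059/14 ≈ 361.36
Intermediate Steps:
q(o) = 1/(2*o)
d = -1/28 (d = (1/2)/(-14) = (1/2)*(-1/14) = -1/28 ≈ -0.035714)
362 + d*K(23) = 362 - 1/28*18 = 362 - 9/14 = 5059/14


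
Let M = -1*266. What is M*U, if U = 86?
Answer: -22876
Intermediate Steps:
M = -266
M*U = -266*86 = -22876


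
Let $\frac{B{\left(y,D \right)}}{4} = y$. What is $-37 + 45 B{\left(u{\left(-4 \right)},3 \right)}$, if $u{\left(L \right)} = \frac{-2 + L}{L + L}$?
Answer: $98$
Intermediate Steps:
$u{\left(L \right)} = \frac{-2 + L}{2 L}$
$B{\left(y,D \right)} = 4 y$
$-37 + 45 B{\left(u{\left(-4 \right)},3 \right)} = -37 + 45 \cdot 4 \frac{-2 - 4}{2 \left(-4\right)} = -37 + 45 \cdot 4 \cdot \frac{1}{2} \left(- \frac{1}{4}\right) \left(-6\right) = -37 + 45 \cdot 4 \cdot \frac{3}{4} = -37 + 45 \cdot 3 = -37 + 135 = 98$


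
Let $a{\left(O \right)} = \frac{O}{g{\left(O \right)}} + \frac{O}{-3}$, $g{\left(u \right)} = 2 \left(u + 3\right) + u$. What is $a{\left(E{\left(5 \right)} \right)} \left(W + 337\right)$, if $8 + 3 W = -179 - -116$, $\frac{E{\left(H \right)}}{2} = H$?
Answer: $- \frac{25850}{27} \approx -957.41$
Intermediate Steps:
$E{\left(H \right)} = 2 H$
$g{\left(u \right)} = 6 + 3 u$ ($g{\left(u \right)} = 2 \left(3 + u\right) + u = \left(6 + 2 u\right) + u = 6 + 3 u$)
$W = - \frac{71}{3}$ ($W = - \frac{8}{3} + \frac{-179 - -116}{3} = - \frac{8}{3} + \frac{-179 + 116}{3} = - \frac{8}{3} + \frac{1}{3} \left(-63\right) = - \frac{8}{3} - 21 = - \frac{71}{3} \approx -23.667$)
$a{\left(O \right)} = - \frac{O}{3} + \frac{O}{6 + 3 O}$ ($a{\left(O \right)} = \frac{O}{6 + 3 O} + \frac{O}{-3} = \frac{O}{6 + 3 O} + O \left(- \frac{1}{3}\right) = \frac{O}{6 + 3 O} - \frac{O}{3} = - \frac{O}{3} + \frac{O}{6 + 3 O}$)
$a{\left(E{\left(5 \right)} \right)} \left(W + 337\right) = \frac{2 \cdot 5 \left(-1 - 2 \cdot 5\right)}{3 \left(2 + 2 \cdot 5\right)} \left(- \frac{71}{3} + 337\right) = \frac{1}{3} \cdot 10 \frac{1}{2 + 10} \left(-1 - 10\right) \frac{940}{3} = \frac{1}{3} \cdot 10 \cdot \frac{1}{12} \left(-1 - 10\right) \frac{940}{3} = \frac{1}{3} \cdot 10 \cdot \frac{1}{12} \left(-11\right) \frac{940}{3} = \left(- \frac{55}{18}\right) \frac{940}{3} = - \frac{25850}{27}$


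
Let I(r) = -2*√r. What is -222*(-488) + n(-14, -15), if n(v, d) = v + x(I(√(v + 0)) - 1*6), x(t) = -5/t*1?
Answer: 108322 + 5/(6 + 2*14^(¼)*√I) ≈ 1.0832e+5 - 0.16323*I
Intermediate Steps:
x(t) = -5/t
n(v, d) = v - 5/(-6 - 2*v^(¼)) (n(v, d) = v - 5/(-2*(v + 0)^(¼) - 1*6) = v - 5/(-2*v^(¼) - 6) = v - 5/(-6 - 2*v^(¼)))
-222*(-488) + n(-14, -15) = -222*(-488) + (5/2 - 14*(3 + (-14)^(¼)))/(3 + (-14)^(¼)) = 108336 + (5/2 + (-42 - 14*(-14)^(¼)))/(3 + (-14)^(¼)) = 108336 + (-79/2 - 14*(-14)^(¼))/(3 + (-14)^(¼))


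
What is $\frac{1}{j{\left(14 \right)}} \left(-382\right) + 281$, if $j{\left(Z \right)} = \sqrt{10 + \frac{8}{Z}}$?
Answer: $281 - \frac{191 \sqrt{518}}{37} \approx 163.51$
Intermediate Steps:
$\frac{1}{j{\left(14 \right)}} \left(-382\right) + 281 = \frac{1}{\sqrt{10 + \frac{8}{14}}} \left(-382\right) + 281 = \frac{1}{\sqrt{10 + 8 \cdot \frac{1}{14}}} \left(-382\right) + 281 = \frac{1}{\sqrt{10 + \frac{4}{7}}} \left(-382\right) + 281 = \frac{1}{\sqrt{\frac{74}{7}}} \left(-382\right) + 281 = \frac{1}{\frac{1}{7} \sqrt{518}} \left(-382\right) + 281 = \frac{\sqrt{518}}{74} \left(-382\right) + 281 = - \frac{191 \sqrt{518}}{37} + 281 = 281 - \frac{191 \sqrt{518}}{37}$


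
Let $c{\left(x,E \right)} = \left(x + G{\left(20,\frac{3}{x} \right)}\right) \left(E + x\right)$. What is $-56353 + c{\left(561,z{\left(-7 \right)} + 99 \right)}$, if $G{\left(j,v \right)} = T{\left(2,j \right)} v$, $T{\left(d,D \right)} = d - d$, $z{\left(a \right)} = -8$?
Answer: $309419$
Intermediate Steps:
$T{\left(d,D \right)} = 0$
$G{\left(j,v \right)} = 0$ ($G{\left(j,v \right)} = 0 v = 0$)
$c{\left(x,E \right)} = x \left(E + x\right)$ ($c{\left(x,E \right)} = \left(x + 0\right) \left(E + x\right) = x \left(E + x\right)$)
$-56353 + c{\left(561,z{\left(-7 \right)} + 99 \right)} = -56353 + 561 \left(\left(-8 + 99\right) + 561\right) = -56353 + 561 \left(91 + 561\right) = -56353 + 561 \cdot 652 = -56353 + 365772 = 309419$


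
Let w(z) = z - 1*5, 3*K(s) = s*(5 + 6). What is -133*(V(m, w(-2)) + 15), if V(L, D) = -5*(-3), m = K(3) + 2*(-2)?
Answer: -3990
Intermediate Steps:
K(s) = 11*s/3 (K(s) = (s*(5 + 6))/3 = (s*11)/3 = (11*s)/3 = 11*s/3)
w(z) = -5 + z (w(z) = z - 5 = -5 + z)
m = 7 (m = (11/3)*3 + 2*(-2) = 11 - 4 = 7)
V(L, D) = 15
-133*(V(m, w(-2)) + 15) = -133*(15 + 15) = -133*30 = -3990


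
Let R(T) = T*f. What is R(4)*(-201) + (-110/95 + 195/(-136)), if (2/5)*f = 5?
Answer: -25975897/2584 ≈ -10053.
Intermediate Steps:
f = 25/2 (f = (5/2)*5 = 25/2 ≈ 12.500)
R(T) = 25*T/2 (R(T) = T*(25/2) = 25*T/2)
R(4)*(-201) + (-110/95 + 195/(-136)) = ((25/2)*4)*(-201) + (-110/95 + 195/(-136)) = 50*(-201) + (-110*1/95 + 195*(-1/136)) = -10050 + (-22/19 - 195/136) = -10050 - 6697/2584 = -25975897/2584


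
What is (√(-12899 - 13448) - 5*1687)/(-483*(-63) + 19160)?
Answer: -8435/49589 + I*√26347/49589 ≈ -0.1701 + 0.0032733*I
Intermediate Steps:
(√(-12899 - 13448) - 5*1687)/(-483*(-63) + 19160) = (√(-26347) - 8435)/(30429 + 19160) = (I*√26347 - 8435)/49589 = (-8435 + I*√26347)*(1/49589) = -8435/49589 + I*√26347/49589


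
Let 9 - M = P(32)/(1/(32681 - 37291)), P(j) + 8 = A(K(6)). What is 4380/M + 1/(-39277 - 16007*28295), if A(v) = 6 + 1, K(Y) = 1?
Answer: -6851462221001/7197163848780 ≈ -0.95197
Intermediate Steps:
A(v) = 7
P(j) = -1 (P(j) = -8 + 7 = -1)
M = -4601 (M = 9 - (-1)/(1/(32681 - 37291)) = 9 - (-1)/(1/(-4610)) = 9 - (-1)/(-1/4610) = 9 - (-1)*(-4610) = 9 - 1*4610 = 9 - 4610 = -4601)
4380/M + 1/(-39277 - 16007*28295) = 4380/(-4601) + 1/(-39277 - 16007*28295) = 4380*(-1/4601) + (1/28295)/(-55284) = -4380/4601 - 1/55284*1/28295 = -4380/4601 - 1/1564260780 = -6851462221001/7197163848780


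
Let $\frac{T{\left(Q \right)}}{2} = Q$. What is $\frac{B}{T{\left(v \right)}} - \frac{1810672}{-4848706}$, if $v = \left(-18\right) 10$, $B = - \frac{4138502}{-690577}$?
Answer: $\frac{107520164527357}{301356435902580} \approx 0.35679$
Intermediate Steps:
$B = \frac{4138502}{690577}$ ($B = \left(-4138502\right) \left(- \frac{1}{690577}\right) = \frac{4138502}{690577} \approx 5.9928$)
$v = -180$
$T{\left(Q \right)} = 2 Q$
$\frac{B}{T{\left(v \right)}} - \frac{1810672}{-4848706} = \frac{4138502}{690577 \cdot 2 \left(-180\right)} - \frac{1810672}{-4848706} = \frac{4138502}{690577 \left(-360\right)} - - \frac{905336}{2424353} = \frac{4138502}{690577} \left(- \frac{1}{360}\right) + \frac{905336}{2424353} = - \frac{2069251}{124303860} + \frac{905336}{2424353} = \frac{107520164527357}{301356435902580}$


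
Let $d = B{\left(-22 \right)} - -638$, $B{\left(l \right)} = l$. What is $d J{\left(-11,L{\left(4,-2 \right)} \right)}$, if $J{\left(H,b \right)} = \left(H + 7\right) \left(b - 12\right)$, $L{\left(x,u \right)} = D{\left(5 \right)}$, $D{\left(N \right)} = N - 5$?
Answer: $29568$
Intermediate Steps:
$D{\left(N \right)} = -5 + N$
$L{\left(x,u \right)} = 0$ ($L{\left(x,u \right)} = -5 + 5 = 0$)
$J{\left(H,b \right)} = \left(-12 + b\right) \left(7 + H\right)$ ($J{\left(H,b \right)} = \left(7 + H\right) \left(-12 + b\right) = \left(-12 + b\right) \left(7 + H\right)$)
$d = 616$ ($d = -22 - -638 = -22 + 638 = 616$)
$d J{\left(-11,L{\left(4,-2 \right)} \right)} = 616 \left(-84 - -132 + 7 \cdot 0 - 0\right) = 616 \left(-84 + 132 + 0 + 0\right) = 616 \cdot 48 = 29568$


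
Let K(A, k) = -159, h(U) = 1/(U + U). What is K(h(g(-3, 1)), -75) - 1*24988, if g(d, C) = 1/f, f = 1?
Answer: -25147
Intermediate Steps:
g(d, C) = 1 (g(d, C) = 1/1 = 1)
h(U) = 1/(2*U)
K(h(g(-3, 1)), -75) - 1*24988 = -159 - 1*24988 = -159 - 24988 = -25147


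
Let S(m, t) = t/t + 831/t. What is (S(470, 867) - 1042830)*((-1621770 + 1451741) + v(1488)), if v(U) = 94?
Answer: 51214552155240/289 ≈ 1.7721e+11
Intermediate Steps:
S(m, t) = 1 + 831/t
(S(470, 867) - 1042830)*((-1621770 + 1451741) + v(1488)) = ((831 + 867)/867 - 1042830)*((-1621770 + 1451741) + 94) = ((1/867)*1698 - 1042830)*(-170029 + 94) = (566/289 - 1042830)*(-169935) = -301377304/289*(-169935) = 51214552155240/289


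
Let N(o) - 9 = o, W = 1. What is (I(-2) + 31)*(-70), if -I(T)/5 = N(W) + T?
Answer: 630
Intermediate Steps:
N(o) = 9 + o
I(T) = -50 - 5*T (I(T) = -5*((9 + 1) + T) = -5*(10 + T) = -50 - 5*T)
(I(-2) + 31)*(-70) = ((-50 - 5*(-2)) + 31)*(-70) = ((-50 + 10) + 31)*(-70) = (-40 + 31)*(-70) = -9*(-70) = 630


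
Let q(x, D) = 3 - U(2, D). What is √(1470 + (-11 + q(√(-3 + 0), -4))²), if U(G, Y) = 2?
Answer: √1570 ≈ 39.623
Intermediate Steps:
q(x, D) = 1 (q(x, D) = 3 - 1*2 = 3 - 2 = 1)
√(1470 + (-11 + q(√(-3 + 0), -4))²) = √(1470 + (-11 + 1)²) = √(1470 + (-10)²) = √(1470 + 100) = √1570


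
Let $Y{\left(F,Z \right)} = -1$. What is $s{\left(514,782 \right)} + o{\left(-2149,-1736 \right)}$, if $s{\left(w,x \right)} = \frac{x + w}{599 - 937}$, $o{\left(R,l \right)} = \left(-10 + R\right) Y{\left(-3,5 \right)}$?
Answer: $\frac{364223}{169} \approx 2155.2$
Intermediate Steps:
$o{\left(R,l \right)} = 10 - R$ ($o{\left(R,l \right)} = \left(-10 + R\right) \left(-1\right) = 10 - R$)
$s{\left(w,x \right)} = - \frac{w}{338} - \frac{x}{338}$ ($s{\left(w,x \right)} = \frac{w + x}{-338} = \left(w + x\right) \left(- \frac{1}{338}\right) = - \frac{w}{338} - \frac{x}{338}$)
$s{\left(514,782 \right)} + o{\left(-2149,-1736 \right)} = \left(\left(- \frac{1}{338}\right) 514 - \frac{391}{169}\right) + \left(10 - -2149\right) = \left(- \frac{257}{169} - \frac{391}{169}\right) + \left(10 + 2149\right) = - \frac{648}{169} + 2159 = \frac{364223}{169}$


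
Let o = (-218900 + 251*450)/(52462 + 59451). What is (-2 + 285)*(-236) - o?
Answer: -7474339494/111913 ≈ -66787.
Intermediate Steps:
o = -105950/111913 (o = (-218900 + 112950)/111913 = -105950*1/111913 = -105950/111913 ≈ -0.94672)
(-2 + 285)*(-236) - o = (-2 + 285)*(-236) - 1*(-105950/111913) = 283*(-236) + 105950/111913 = -66788 + 105950/111913 = -7474339494/111913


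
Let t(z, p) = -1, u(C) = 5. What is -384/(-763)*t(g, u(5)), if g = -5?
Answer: -384/763 ≈ -0.50328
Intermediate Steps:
-384/(-763)*t(g, u(5)) = -384/(-763)*(-1) = -384*(-1/763)*(-1) = -(-384)*(-1)/763 = -1*384/763 = -384/763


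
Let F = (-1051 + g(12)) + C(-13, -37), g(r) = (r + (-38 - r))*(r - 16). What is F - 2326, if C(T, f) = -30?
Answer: -3255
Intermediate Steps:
g(r) = 608 - 38*r (g(r) = -38*(-16 + r) = 608 - 38*r)
F = -929 (F = (-1051 + (608 - 38*12)) - 30 = (-1051 + (608 - 456)) - 30 = (-1051 + 152) - 30 = -899 - 30 = -929)
F - 2326 = -929 - 2326 = -3255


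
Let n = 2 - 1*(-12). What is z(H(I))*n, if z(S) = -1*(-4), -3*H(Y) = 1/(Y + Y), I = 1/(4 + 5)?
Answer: 56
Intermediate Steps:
I = ⅑ (I = 1/9 = ⅑ ≈ 0.11111)
H(Y) = -1/(6*Y) (H(Y) = -1/(3*(Y + Y)) = -1/(2*Y)/3 = -1/(6*Y))
n = 14 (n = 2 + 12 = 14)
z(S) = 4
z(H(I))*n = 4*14 = 56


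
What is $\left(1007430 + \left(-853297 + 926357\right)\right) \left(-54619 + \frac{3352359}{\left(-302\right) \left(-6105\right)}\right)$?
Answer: $- \frac{3626781526703473}{61457} \approx -5.9013 \cdot 10^{10}$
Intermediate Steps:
$\left(1007430 + \left(-853297 + 926357\right)\right) \left(-54619 + \frac{3352359}{\left(-302\right) \left(-6105\right)}\right) = \left(1007430 + 73060\right) \left(-54619 + \frac{3352359}{1843710}\right) = 1080490 \left(-54619 + 3352359 \cdot \frac{1}{1843710}\right) = 1080490 \left(-54619 + \frac{1117453}{614570}\right) = 1080490 \left(- \frac{33566081377}{614570}\right) = - \frac{3626781526703473}{61457}$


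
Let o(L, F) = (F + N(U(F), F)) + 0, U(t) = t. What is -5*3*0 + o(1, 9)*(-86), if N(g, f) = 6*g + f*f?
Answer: -12384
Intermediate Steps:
N(g, f) = f**2 + 6*g (N(g, f) = 6*g + f**2 = f**2 + 6*g)
o(L, F) = F**2 + 7*F (o(L, F) = (F + (F**2 + 6*F)) + 0 = (F**2 + 7*F) + 0 = F**2 + 7*F)
-5*3*0 + o(1, 9)*(-86) = -5*3*0 + (9*(7 + 9))*(-86) = -15*0 + (9*16)*(-86) = 0 + 144*(-86) = 0 - 12384 = -12384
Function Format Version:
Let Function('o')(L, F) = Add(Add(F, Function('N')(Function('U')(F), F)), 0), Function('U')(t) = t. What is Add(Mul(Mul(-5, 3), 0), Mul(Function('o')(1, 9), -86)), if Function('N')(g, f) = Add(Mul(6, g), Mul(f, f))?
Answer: -12384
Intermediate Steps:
Function('N')(g, f) = Add(Pow(f, 2), Mul(6, g)) (Function('N')(g, f) = Add(Mul(6, g), Pow(f, 2)) = Add(Pow(f, 2), Mul(6, g)))
Function('o')(L, F) = Add(Pow(F, 2), Mul(7, F)) (Function('o')(L, F) = Add(Add(F, Add(Pow(F, 2), Mul(6, F))), 0) = Add(Add(Pow(F, 2), Mul(7, F)), 0) = Add(Pow(F, 2), Mul(7, F)))
Add(Mul(Mul(-5, 3), 0), Mul(Function('o')(1, 9), -86)) = Add(Mul(Mul(-5, 3), 0), Mul(Mul(9, Add(7, 9)), -86)) = Add(Mul(-15, 0), Mul(Mul(9, 16), -86)) = Add(0, Mul(144, -86)) = Add(0, -12384) = -12384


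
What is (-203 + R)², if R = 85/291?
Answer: 3479584144/84681 ≈ 41091.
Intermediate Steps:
R = 85/291 (R = 85*(1/291) = 85/291 ≈ 0.29210)
(-203 + R)² = (-203 + 85/291)² = (-58988/291)² = 3479584144/84681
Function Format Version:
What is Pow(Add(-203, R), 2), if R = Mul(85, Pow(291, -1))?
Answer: Rational(3479584144, 84681) ≈ 41091.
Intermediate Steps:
R = Rational(85, 291) (R = Mul(85, Rational(1, 291)) = Rational(85, 291) ≈ 0.29210)
Pow(Add(-203, R), 2) = Pow(Add(-203, Rational(85, 291)), 2) = Pow(Rational(-58988, 291), 2) = Rational(3479584144, 84681)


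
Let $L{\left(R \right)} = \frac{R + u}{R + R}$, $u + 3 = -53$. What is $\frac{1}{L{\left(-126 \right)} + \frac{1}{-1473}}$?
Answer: $\frac{8838}{6377} \approx 1.3859$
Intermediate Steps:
$u = -56$ ($u = -3 - 53 = -56$)
$L{\left(R \right)} = \frac{-56 + R}{2 R}$ ($L{\left(R \right)} = \frac{R - 56}{R + R} = \frac{-56 + R}{2 R}$)
$\frac{1}{L{\left(-126 \right)} + \frac{1}{-1473}} = \frac{1}{\frac{-56 - 126}{2 \left(-126\right)} + \frac{1}{-1473}} = \frac{1}{\frac{1}{2} \left(- \frac{1}{126}\right) \left(-182\right) - \frac{1}{1473}} = \frac{1}{\frac{13}{18} - \frac{1}{1473}} = \frac{1}{\frac{6377}{8838}} = \frac{8838}{6377}$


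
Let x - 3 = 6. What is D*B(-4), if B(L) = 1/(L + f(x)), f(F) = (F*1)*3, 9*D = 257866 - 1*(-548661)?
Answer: 806527/207 ≈ 3896.3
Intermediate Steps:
x = 9 (x = 3 + 6 = 9)
D = 806527/9 (D = (257866 - 1*(-548661))/9 = (257866 + 548661)/9 = (1/9)*806527 = 806527/9 ≈ 89614.)
f(F) = 3*F (f(F) = F*3 = 3*F)
B(L) = 1/(27 + L) (B(L) = 1/(L + 3*9) = 1/(L + 27) = 1/(27 + L))
D*B(-4) = 806527/(9*(27 - 4)) = (806527/9)/23 = (806527/9)*(1/23) = 806527/207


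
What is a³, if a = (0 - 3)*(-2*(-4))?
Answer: -13824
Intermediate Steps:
a = -24 (a = -3*8 = -24)
a³ = (-24)³ = -13824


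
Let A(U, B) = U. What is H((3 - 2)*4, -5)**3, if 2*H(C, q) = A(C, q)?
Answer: 8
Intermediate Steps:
H(C, q) = C/2
H((3 - 2)*4, -5)**3 = (((3 - 2)*4)/2)**3 = ((1*4)/2)**3 = ((1/2)*4)**3 = 2**3 = 8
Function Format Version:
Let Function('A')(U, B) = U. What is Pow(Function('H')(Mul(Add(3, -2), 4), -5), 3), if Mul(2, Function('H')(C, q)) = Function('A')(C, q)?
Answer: 8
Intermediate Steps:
Function('H')(C, q) = Mul(Rational(1, 2), C)
Pow(Function('H')(Mul(Add(3, -2), 4), -5), 3) = Pow(Mul(Rational(1, 2), Mul(Add(3, -2), 4)), 3) = Pow(Mul(Rational(1, 2), Mul(1, 4)), 3) = Pow(Mul(Rational(1, 2), 4), 3) = Pow(2, 3) = 8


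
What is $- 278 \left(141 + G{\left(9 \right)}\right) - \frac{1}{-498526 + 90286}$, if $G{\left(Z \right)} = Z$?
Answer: $- \frac{17023607999}{408240} \approx -41700.0$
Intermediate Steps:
$- 278 \left(141 + G{\left(9 \right)}\right) - \frac{1}{-498526 + 90286} = - 278 \left(141 + 9\right) - \frac{1}{-498526 + 90286} = \left(-278\right) 150 - \frac{1}{-408240} = -41700 - - \frac{1}{408240} = -41700 + \frac{1}{408240} = - \frac{17023607999}{408240}$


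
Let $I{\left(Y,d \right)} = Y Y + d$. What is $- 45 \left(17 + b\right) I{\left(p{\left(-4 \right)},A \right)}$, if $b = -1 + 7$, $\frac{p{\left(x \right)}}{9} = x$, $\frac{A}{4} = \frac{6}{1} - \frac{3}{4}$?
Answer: $-1363095$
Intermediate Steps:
$A = 21$ ($A = 4 \left(\frac{6}{1} - \frac{3}{4}\right) = 4 \left(6 \cdot 1 - \frac{3}{4}\right) = 4 \left(6 - \frac{3}{4}\right) = 4 \cdot \frac{21}{4} = 21$)
$p{\left(x \right)} = 9 x$
$I{\left(Y,d \right)} = d + Y^{2}$ ($I{\left(Y,d \right)} = Y^{2} + d = d + Y^{2}$)
$b = 6$
$- 45 \left(17 + b\right) I{\left(p{\left(-4 \right)},A \right)} = - 45 \left(17 + 6\right) \left(21 + \left(9 \left(-4\right)\right)^{2}\right) = \left(-45\right) 23 \left(21 + \left(-36\right)^{2}\right) = - 1035 \left(21 + 1296\right) = \left(-1035\right) 1317 = -1363095$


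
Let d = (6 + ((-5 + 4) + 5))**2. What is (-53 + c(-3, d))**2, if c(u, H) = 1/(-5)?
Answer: 70756/25 ≈ 2830.2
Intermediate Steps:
d = 100 (d = (6 + (-1 + 5))**2 = (6 + 4)**2 = 10**2 = 100)
c(u, H) = -1/5
(-53 + c(-3, d))**2 = (-53 - 1/5)**2 = (-266/5)**2 = 70756/25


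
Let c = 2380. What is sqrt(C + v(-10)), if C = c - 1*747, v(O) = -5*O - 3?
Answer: 4*sqrt(105) ≈ 40.988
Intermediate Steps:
v(O) = -3 - 5*O
C = 1633 (C = 2380 - 1*747 = 2380 - 747 = 1633)
sqrt(C + v(-10)) = sqrt(1633 + (-3 - 5*(-10))) = sqrt(1633 + (-3 + 50)) = sqrt(1633 + 47) = sqrt(1680) = 4*sqrt(105)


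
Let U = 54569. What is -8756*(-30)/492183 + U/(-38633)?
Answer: -5569939229/6338168613 ≈ -0.87879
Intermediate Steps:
-8756*(-30)/492183 + U/(-38633) = -8756*(-30)/492183 + 54569/(-38633) = 262680*(1/492183) + 54569*(-1/38633) = 87560/164061 - 54569/38633 = -5569939229/6338168613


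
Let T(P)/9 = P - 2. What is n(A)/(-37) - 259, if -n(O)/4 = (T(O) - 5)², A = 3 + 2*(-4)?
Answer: 8913/37 ≈ 240.89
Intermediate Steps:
T(P) = -18 + 9*P (T(P) = 9*(P - 2) = 9*(-2 + P) = -18 + 9*P)
A = -5 (A = 3 - 8 = -5)
n(O) = -4*(-23 + 9*O)² (n(O) = -4*((-18 + 9*O) - 5)² = -4*(-23 + 9*O)²)
n(A)/(-37) - 259 = -4*(-23 + 9*(-5))²/(-37) - 259 = -4*(-23 - 45)²*(-1/37) - 259 = -4*(-68)²*(-1/37) - 259 = -4*4624*(-1/37) - 259 = -18496*(-1/37) - 259 = 18496/37 - 259 = 8913/37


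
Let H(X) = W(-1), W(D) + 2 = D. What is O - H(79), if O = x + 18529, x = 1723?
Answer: 20255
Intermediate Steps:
W(D) = -2 + D
H(X) = -3 (H(X) = -2 - 1 = -3)
O = 20252 (O = 1723 + 18529 = 20252)
O - H(79) = 20252 - 1*(-3) = 20252 + 3 = 20255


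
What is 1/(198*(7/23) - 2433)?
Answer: -23/54573 ≈ -0.00042145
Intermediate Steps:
1/(198*(7/23) - 2433) = 1/(1386/23 - 2433) = 1/(-54573/23) = -23/54573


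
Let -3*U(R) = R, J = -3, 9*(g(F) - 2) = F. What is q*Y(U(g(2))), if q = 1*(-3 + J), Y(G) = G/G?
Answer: -6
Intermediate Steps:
g(F) = 2 + F/9
U(R) = -R/3
Y(G) = 1
q = -6 (q = 1*(-3 - 3) = 1*(-6) = -6)
q*Y(U(g(2))) = -6*1 = -6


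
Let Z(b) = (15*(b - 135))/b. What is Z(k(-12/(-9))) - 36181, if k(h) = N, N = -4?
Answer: -142639/4 ≈ -35660.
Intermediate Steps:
k(h) = -4
Z(b) = (-2025 + 15*b)/b (Z(b) = (15*(-135 + b))/b = (-2025 + 15*b)/b)
Z(k(-12/(-9))) - 36181 = (15 - 2025/(-4)) - 36181 = (15 - 2025*(-1/4)) - 36181 = (15 + 2025/4) - 36181 = 2085/4 - 36181 = -142639/4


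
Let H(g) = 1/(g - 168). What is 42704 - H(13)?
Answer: 6619121/155 ≈ 42704.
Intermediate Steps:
H(g) = 1/(-168 + g)
42704 - H(13) = 42704 - 1/(-168 + 13) = 42704 - 1/(-155) = 42704 - 1*(-1/155) = 42704 + 1/155 = 6619121/155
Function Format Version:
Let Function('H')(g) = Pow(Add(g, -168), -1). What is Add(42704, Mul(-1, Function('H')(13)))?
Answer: Rational(6619121, 155) ≈ 42704.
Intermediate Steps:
Function('H')(g) = Pow(Add(-168, g), -1)
Add(42704, Mul(-1, Function('H')(13))) = Add(42704, Mul(-1, Pow(Add(-168, 13), -1))) = Add(42704, Mul(-1, Pow(-155, -1))) = Add(42704, Mul(-1, Rational(-1, 155))) = Add(42704, Rational(1, 155)) = Rational(6619121, 155)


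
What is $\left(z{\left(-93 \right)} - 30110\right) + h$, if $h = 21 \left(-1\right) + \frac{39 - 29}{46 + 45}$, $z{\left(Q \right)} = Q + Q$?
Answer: $- \frac{2758837}{91} \approx -30317.0$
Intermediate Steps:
$z{\left(Q \right)} = 2 Q$
$h = - \frac{1901}{91}$ ($h = -21 + \frac{10}{91} = - \frac{1901}{91} \approx -20.89$)
$\left(z{\left(-93 \right)} - 30110\right) + h = \left(2 \left(-93\right) - 30110\right) - \frac{1901}{91} = \left(-186 - 30110\right) - \frac{1901}{91} = -30296 - \frac{1901}{91} = - \frac{2758837}{91}$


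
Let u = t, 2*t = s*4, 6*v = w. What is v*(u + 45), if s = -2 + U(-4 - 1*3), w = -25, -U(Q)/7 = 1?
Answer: -225/2 ≈ -112.50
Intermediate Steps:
U(Q) = -7 (U(Q) = -7*1 = -7)
s = -9 (s = -2 - 7 = -9)
v = -25/6 (v = (1/6)*(-25) = -25/6 ≈ -4.1667)
t = -18 (t = (-9*4)/2 = (1/2)*(-36) = -18)
u = -18
v*(u + 45) = -25*(-18 + 45)/6 = -25/6*27 = -225/2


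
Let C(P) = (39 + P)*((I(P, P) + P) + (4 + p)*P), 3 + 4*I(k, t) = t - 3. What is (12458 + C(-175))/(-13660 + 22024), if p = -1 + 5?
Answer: 19401/697 ≈ 27.835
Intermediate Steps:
I(k, t) = -3/2 + t/4 (I(k, t) = -¾ + (t - 3)/4 = -¾ + (-3 + t)/4 = -¾ + (-¾ + t/4) = -3/2 + t/4)
p = 4
C(P) = (39 + P)*(-3/2 + 37*P/4) (C(P) = (39 + P)*(((-3/2 + P/4) + P) + (4 + 4)*P) = (39 + P)*((-3/2 + 5*P/4) + 8*P) = (39 + P)*(-3/2 + 37*P/4))
(12458 + C(-175))/(-13660 + 22024) = (12458 + (-117/2 + (37/4)*(-175)² + (1437/4)*(-175)))/(-13660 + 22024) = (12458 + (-117/2 + (37/4)*30625 - 251475/4))/8364 = (12458 + (-117/2 + 1133125/4 - 251475/4))*(1/8364) = (12458 + 220354)*(1/8364) = 232812*(1/8364) = 19401/697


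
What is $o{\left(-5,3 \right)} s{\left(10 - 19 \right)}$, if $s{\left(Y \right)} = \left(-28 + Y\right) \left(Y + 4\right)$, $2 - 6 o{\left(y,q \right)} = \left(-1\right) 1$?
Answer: $\frac{185}{2} \approx 92.5$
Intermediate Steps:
$o{\left(y,q \right)} = \frac{1}{2}$ ($o{\left(y,q \right)} = \frac{1}{3} - \frac{\left(-1\right) 1}{6} = \frac{1}{3} - - \frac{1}{6} = \frac{1}{3} + \frac{1}{6} = \frac{1}{2}$)
$s{\left(Y \right)} = \left(-28 + Y\right) \left(4 + Y\right)$
$o{\left(-5,3 \right)} s{\left(10 - 19 \right)} = \frac{-112 + \left(10 - 19\right)^{2} - 24 \left(10 - 19\right)}{2} = \frac{-112 + \left(-9\right)^{2} - -216}{2} = \frac{-112 + 81 + 216}{2} = \frac{1}{2} \cdot 185 = \frac{185}{2}$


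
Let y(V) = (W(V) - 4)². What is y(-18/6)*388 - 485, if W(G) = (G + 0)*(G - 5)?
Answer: 154715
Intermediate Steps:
W(G) = G*(-5 + G)
y(V) = (-4 + V*(-5 + V))² (y(V) = (V*(-5 + V) - 4)² = (-4 + V*(-5 + V))²)
y(-18/6)*388 - 485 = (-4 + (-18/6)*(-5 - 18/6))²*388 - 485 = (-4 + (-18*⅙)*(-5 - 18*⅙))²*388 - 485 = (-4 - 3*(-5 - 3))²*388 - 485 = (-4 - 3*(-8))²*388 - 485 = (-4 + 24)²*388 - 485 = 20²*388 - 485 = 400*388 - 485 = 155200 - 485 = 154715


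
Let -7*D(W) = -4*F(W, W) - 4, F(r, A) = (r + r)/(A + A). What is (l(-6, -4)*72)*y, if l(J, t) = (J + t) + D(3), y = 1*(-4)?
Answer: 17856/7 ≈ 2550.9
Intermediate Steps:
F(r, A) = r/A (F(r, A) = (2*r)/((2*A)) = (2*r)*(1/(2*A)) = r/A)
D(W) = 8/7 (D(W) = -(-4*W/W - 4)/7 = -(-4*1 - 4)/7 = -(-4 - 4)/7 = -⅐*(-8) = 8/7)
y = -4
l(J, t) = 8/7 + J + t (l(J, t) = (J + t) + 8/7 = 8/7 + J + t)
(l(-6, -4)*72)*y = ((8/7 - 6 - 4)*72)*(-4) = -62/7*72*(-4) = -4464/7*(-4) = 17856/7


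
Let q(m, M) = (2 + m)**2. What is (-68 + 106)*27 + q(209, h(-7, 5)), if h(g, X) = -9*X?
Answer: 45547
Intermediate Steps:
(-68 + 106)*27 + q(209, h(-7, 5)) = (-68 + 106)*27 + (2 + 209)**2 = 38*27 + 211**2 = 1026 + 44521 = 45547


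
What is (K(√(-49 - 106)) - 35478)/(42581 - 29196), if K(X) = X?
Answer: -35478/13385 + I*√155/13385 ≈ -2.6506 + 0.00093014*I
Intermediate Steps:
(K(√(-49 - 106)) - 35478)/(42581 - 29196) = (√(-49 - 106) - 35478)/(42581 - 29196) = (√(-155) - 35478)/13385 = (I*√155 - 35478)*(1/13385) = (-35478 + I*√155)*(1/13385) = -35478/13385 + I*√155/13385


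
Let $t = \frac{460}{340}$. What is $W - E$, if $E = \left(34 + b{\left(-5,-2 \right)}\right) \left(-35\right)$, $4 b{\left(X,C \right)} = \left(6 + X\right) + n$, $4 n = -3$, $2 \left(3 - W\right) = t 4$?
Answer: $\frac{324355}{272} \approx 1192.5$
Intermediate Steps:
$t = \frac{23}{17}$ ($t = 460 \cdot \frac{1}{340} = \frac{23}{17} \approx 1.3529$)
$W = \frac{5}{17}$ ($W = 3 - \frac{\frac{23}{17} \cdot 4}{2} = 3 - \frac{46}{17} = \frac{5}{17} \approx 0.29412$)
$n = - \frac{3}{4}$ ($n = \frac{1}{4} \left(-3\right) = - \frac{3}{4} \approx -0.75$)
$b{\left(X,C \right)} = \frac{21}{16} + \frac{X}{4}$ ($b{\left(X,C \right)} = \frac{\left(6 + X\right) - \frac{3}{4}}{4} = \frac{\frac{21}{4} + X}{4} = \frac{21}{16} + \frac{X}{4}$)
$E = - \frac{19075}{16}$ ($E = \left(34 + \left(\frac{21}{16} + \frac{1}{4} \left(-5\right)\right)\right) \left(-35\right) = \left(34 + \left(\frac{21}{16} - \frac{5}{4}\right)\right) \left(-35\right) = \left(34 + \frac{1}{16}\right) \left(-35\right) = \frac{545}{16} \left(-35\right) = - \frac{19075}{16} \approx -1192.2$)
$W - E = \frac{5}{17} - - \frac{19075}{16} = \frac{5}{17} + \frac{19075}{16} = \frac{324355}{272}$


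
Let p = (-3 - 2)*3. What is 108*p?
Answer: -1620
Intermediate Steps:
p = -15 (p = -5*3 = -15)
108*p = 108*(-15) = -1620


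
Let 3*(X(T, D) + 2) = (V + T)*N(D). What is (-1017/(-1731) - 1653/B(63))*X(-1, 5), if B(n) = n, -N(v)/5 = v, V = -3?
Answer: -29215952/36351 ≈ -803.72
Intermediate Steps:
N(v) = -5*v
X(T, D) = -2 - 5*D*(-3 + T)/3 (X(T, D) = -2 + ((-3 + T)*(-5*D))/3 = -2 + (-5*D*(-3 + T))/3 = -2 - 5*D*(-3 + T)/3)
(-1017/(-1731) - 1653/B(63))*X(-1, 5) = (-1017/(-1731) - 1653/63)*(-2 + 5*5 - 5/3*5*(-1)) = (-1017*(-1/1731) - 1653*1/63)*(-2 + 25 + 25/3) = (339/577 - 551/21)*(94/3) = -310808/12117*94/3 = -29215952/36351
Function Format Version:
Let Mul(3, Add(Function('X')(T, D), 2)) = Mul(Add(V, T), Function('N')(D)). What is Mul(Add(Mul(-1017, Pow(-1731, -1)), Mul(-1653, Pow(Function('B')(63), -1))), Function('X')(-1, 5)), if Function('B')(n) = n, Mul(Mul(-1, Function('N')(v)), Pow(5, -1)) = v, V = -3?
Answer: Rational(-29215952, 36351) ≈ -803.72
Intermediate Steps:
Function('N')(v) = Mul(-5, v)
Function('X')(T, D) = Add(-2, Mul(Rational(-5, 3), D, Add(-3, T))) (Function('X')(T, D) = Add(-2, Mul(Rational(1, 3), Mul(Add(-3, T), Mul(-5, D)))) = Add(-2, Mul(Rational(1, 3), Mul(-5, D, Add(-3, T)))) = Add(-2, Mul(Rational(-5, 3), D, Add(-3, T))))
Mul(Add(Mul(-1017, Pow(-1731, -1)), Mul(-1653, Pow(Function('B')(63), -1))), Function('X')(-1, 5)) = Mul(Add(Mul(-1017, Pow(-1731, -1)), Mul(-1653, Pow(63, -1))), Add(-2, Mul(5, 5), Mul(Rational(-5, 3), 5, -1))) = Mul(Add(Mul(-1017, Rational(-1, 1731)), Mul(-1653, Rational(1, 63))), Add(-2, 25, Rational(25, 3))) = Mul(Add(Rational(339, 577), Rational(-551, 21)), Rational(94, 3)) = Mul(Rational(-310808, 12117), Rational(94, 3)) = Rational(-29215952, 36351)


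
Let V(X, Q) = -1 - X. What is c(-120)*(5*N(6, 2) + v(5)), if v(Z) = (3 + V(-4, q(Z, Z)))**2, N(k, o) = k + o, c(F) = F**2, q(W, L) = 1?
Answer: 1094400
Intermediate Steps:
v(Z) = 36 (v(Z) = (3 + (-1 - 1*(-4)))**2 = (3 + (-1 + 4))**2 = (3 + 3)**2 = 6**2 = 36)
c(-120)*(5*N(6, 2) + v(5)) = (-120)**2*(5*(6 + 2) + 36) = 14400*(5*8 + 36) = 14400*(40 + 36) = 14400*76 = 1094400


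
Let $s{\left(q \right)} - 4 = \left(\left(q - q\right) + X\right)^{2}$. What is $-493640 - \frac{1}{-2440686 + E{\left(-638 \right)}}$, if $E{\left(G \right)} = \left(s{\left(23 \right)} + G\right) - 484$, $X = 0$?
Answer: $- \frac{1205372126559}{2441804} \approx -4.9364 \cdot 10^{5}$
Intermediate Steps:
$s{\left(q \right)} = 4$ ($s{\left(q \right)} = 4 + \left(\left(q - q\right) + 0\right)^{2} = 4 + \left(0 + 0\right)^{2} = 4 + 0^{2} = 4 + 0 = 4$)
$E{\left(G \right)} = -480 + G$ ($E{\left(G \right)} = \left(4 + G\right) - 484 = -480 + G$)
$-493640 - \frac{1}{-2440686 + E{\left(-638 \right)}} = -493640 - \frac{1}{-2440686 - 1118} = -493640 - \frac{1}{-2441804} = -493640 - - \frac{1}{2441804} = -493640 + \frac{1}{2441804} = - \frac{1205372126559}{2441804}$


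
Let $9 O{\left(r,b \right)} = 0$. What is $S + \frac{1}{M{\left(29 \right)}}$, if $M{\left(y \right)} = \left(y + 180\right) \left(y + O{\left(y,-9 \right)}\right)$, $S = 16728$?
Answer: $\frac{101388409}{6061} \approx 16728.0$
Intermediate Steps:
$O{\left(r,b \right)} = 0$ ($O{\left(r,b \right)} = \frac{1}{9} \cdot 0 = 0$)
$M{\left(y \right)} = y \left(180 + y\right)$ ($M{\left(y \right)} = \left(y + 180\right) \left(y + 0\right) = \left(180 + y\right) y = y \left(180 + y\right)$)
$S + \frac{1}{M{\left(29 \right)}} = 16728 + \frac{1}{29 \left(180 + 29\right)} = 16728 + \frac{1}{29 \cdot 209} = 16728 + \frac{1}{6061} = \frac{101388409}{6061}$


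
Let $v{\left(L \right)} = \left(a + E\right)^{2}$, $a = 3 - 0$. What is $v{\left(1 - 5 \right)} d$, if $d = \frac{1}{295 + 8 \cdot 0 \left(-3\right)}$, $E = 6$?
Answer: $\frac{81}{295} \approx 0.27458$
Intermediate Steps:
$d = \frac{1}{295}$ ($d = \frac{1}{295 + 0 \left(-3\right)} = \frac{1}{295 + 0} = \frac{1}{295} \approx 0.0033898$)
$a = 3$ ($a = 3 + 0 = 3$)
$v{\left(L \right)} = 81$ ($v{\left(L \right)} = \left(3 + 6\right)^{2} = 9^{2} = 81$)
$v{\left(1 - 5 \right)} d = 81 \cdot \frac{1}{295} = \frac{81}{295}$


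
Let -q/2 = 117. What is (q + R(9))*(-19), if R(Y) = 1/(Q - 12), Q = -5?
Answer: 75601/17 ≈ 4447.1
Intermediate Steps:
q = -234 (q = -2*117 = -234)
R(Y) = -1/17 (R(Y) = 1/(-5 - 12) = 1/(-17) = -1/17)
(q + R(9))*(-19) = (-234 - 1/17)*(-19) = -3979/17*(-19) = 75601/17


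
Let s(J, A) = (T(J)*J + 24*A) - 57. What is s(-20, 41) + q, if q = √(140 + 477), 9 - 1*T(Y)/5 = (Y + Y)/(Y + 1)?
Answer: 4513/19 + √617 ≈ 262.37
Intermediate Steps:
T(Y) = 45 - 10*Y/(1 + Y) (T(Y) = 45 - 5*(Y + Y)/(Y + 1) = 45 - 5*2*Y/(1 + Y) = 45 - 10*Y/(1 + Y))
q = √617 ≈ 24.839
s(J, A) = -57 + 24*A + 5*J*(9 + 7*J)/(1 + J) (s(J, A) = ((5*(9 + 7*J)/(1 + J))*J + 24*A) - 57 = (5*J*(9 + 7*J)/(1 + J) + 24*A) - 57 = (24*A + 5*J*(9 + 7*J)/(1 + J)) - 57 = -57 + 24*A + 5*J*(9 + 7*J)/(1 + J))
s(-20, 41) + q = (3*(1 - 20)*(-19 + 8*41) + 5*(-20)*(9 + 7*(-20)))/(1 - 20) + √617 = (3*(-19)*(-19 + 328) + 5*(-20)*(9 - 140))/(-19) + √617 = -(3*(-19)*309 + 5*(-20)*(-131))/19 + √617 = -(-17613 + 13100)/19 + √617 = -1/19*(-4513) + √617 = 4513/19 + √617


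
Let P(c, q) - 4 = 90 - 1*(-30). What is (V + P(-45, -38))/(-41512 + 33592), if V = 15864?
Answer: -3997/1980 ≈ -2.0187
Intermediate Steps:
P(c, q) = 124 (P(c, q) = 4 + (90 - 1*(-30)) = 4 + (90 + 30) = 4 + 120 = 124)
(V + P(-45, -38))/(-41512 + 33592) = (15864 + 124)/(-41512 + 33592) = 15988/(-7920) = 15988*(-1/7920) = -3997/1980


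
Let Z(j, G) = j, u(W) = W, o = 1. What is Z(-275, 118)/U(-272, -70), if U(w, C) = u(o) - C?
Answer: -275/71 ≈ -3.8732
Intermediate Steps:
U(w, C) = 1 - C
Z(-275, 118)/U(-272, -70) = -275/(1 - 1*(-70)) = -275/(1 + 70) = -275/71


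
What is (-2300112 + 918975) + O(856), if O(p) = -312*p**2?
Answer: -229994769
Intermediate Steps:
(-2300112 + 918975) + O(856) = (-2300112 + 918975) - 312*856**2 = -1381137 - 312*732736 = -1381137 - 228613632 = -229994769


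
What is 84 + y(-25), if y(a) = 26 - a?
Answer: 135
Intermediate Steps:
84 + y(-25) = 84 + (26 - 1*(-25)) = 84 + (26 + 25) = 84 + 51 = 135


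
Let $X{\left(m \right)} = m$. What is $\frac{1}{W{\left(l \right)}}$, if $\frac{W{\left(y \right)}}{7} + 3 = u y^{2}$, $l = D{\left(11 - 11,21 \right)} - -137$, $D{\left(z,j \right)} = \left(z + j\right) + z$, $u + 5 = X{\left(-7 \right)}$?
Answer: $- \frac{1}{2096997} \approx -4.7687 \cdot 10^{-7}$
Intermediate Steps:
$u = -12$ ($u = -5 - 7 = -12$)
$D{\left(z,j \right)} = j + 2 z$ ($D{\left(z,j \right)} = \left(j + z\right) + z = j + 2 z$)
$l = 158$ ($l = \left(21 + 2 \left(11 - 11\right)\right) - -137 = \left(21 + 2 \cdot 0\right) + 137 = \left(21 + 0\right) + 137 = 21 + 137 = 158$)
$W{\left(y \right)} = -21 - 84 y^{2}$ ($W{\left(y \right)} = -21 + 7 \left(- 12 y^{2}\right) = -21 - 84 y^{2}$)
$\frac{1}{W{\left(l \right)}} = \frac{1}{-21 - 84 \cdot 158^{2}} = \frac{1}{-21 - 2096976} = \frac{1}{-2096997} = - \frac{1}{2096997}$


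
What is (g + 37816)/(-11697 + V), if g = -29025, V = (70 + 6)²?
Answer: -8791/5921 ≈ -1.4847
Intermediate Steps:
V = 5776 (V = 76² = 5776)
(g + 37816)/(-11697 + V) = (-29025 + 37816)/(-11697 + 5776) = 8791/(-5921) = 8791*(-1/5921) = -8791/5921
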